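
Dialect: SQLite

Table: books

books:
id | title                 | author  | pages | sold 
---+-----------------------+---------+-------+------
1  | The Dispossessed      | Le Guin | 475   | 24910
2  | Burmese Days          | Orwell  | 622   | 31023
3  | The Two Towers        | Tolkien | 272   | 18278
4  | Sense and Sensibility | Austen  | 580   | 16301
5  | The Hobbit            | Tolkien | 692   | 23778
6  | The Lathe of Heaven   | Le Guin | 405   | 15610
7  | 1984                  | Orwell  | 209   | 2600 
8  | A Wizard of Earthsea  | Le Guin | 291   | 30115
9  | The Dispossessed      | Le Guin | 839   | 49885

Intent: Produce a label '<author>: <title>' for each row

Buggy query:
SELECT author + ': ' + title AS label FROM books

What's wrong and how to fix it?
Bug: SQLite uses || for string concatenation; + coerces text to numbers (yielding 0)

Fix: Use the || operator for string concatenation

Corrected query:
SELECT author || ': ' || title AS label FROM books

Result:
label                        
-----------------------------
Le Guin: The Dispossessed    
Orwell: Burmese Days         
Tolkien: The Two Towers      
Austen: Sense and Sensibility
Tolkien: The Hobbit          
Le Guin: The Lathe of Heaven 
Orwell: 1984                 
Le Guin: A Wizard of Earthsea
Le Guin: The Dispossessed    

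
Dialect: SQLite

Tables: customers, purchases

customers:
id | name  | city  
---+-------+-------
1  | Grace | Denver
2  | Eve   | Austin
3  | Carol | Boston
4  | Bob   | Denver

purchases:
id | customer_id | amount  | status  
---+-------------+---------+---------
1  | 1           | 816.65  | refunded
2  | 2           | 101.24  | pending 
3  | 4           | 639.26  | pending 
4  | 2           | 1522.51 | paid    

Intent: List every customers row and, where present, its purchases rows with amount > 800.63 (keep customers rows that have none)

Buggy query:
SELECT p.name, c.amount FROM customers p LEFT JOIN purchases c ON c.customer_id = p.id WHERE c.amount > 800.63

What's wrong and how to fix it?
Bug: Filtering c.amount in WHERE discards the NULL rows produced by LEFT JOIN, turning it into an inner join

Fix: Put 'c.amount > 800.63' in the JOIN's ON clause instead of WHERE

Corrected query:
SELECT p.name, c.amount FROM customers p LEFT JOIN purchases c ON c.customer_id = p.id AND c.amount > 800.63

Result:
name  | amount 
------+--------
Grace | 816.65 
Eve   | 1522.51
Carol | NULL   
Bob   | NULL   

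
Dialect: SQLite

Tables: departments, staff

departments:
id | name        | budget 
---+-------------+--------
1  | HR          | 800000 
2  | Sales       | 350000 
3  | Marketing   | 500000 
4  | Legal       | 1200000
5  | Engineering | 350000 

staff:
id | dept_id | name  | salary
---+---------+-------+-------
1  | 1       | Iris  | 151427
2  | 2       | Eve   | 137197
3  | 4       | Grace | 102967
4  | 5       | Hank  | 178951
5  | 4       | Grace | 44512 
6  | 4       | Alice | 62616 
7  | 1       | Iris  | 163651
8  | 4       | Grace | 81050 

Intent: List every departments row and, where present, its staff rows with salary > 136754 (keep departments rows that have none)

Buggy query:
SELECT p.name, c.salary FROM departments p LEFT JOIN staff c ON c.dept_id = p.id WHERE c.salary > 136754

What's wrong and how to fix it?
Bug: A WHERE condition on the right-hand table after LEFT JOIN drops unmatched parents

Fix: Move the right-table condition into the ON clause so unmatched parents are kept

Corrected query:
SELECT p.name, c.salary FROM departments p LEFT JOIN staff c ON c.dept_id = p.id AND c.salary > 136754

Result:
name        | salary
------------+-------
HR          | 151427
HR          | 163651
Sales       | 137197
Marketing   | NULL  
Legal       | NULL  
Engineering | 178951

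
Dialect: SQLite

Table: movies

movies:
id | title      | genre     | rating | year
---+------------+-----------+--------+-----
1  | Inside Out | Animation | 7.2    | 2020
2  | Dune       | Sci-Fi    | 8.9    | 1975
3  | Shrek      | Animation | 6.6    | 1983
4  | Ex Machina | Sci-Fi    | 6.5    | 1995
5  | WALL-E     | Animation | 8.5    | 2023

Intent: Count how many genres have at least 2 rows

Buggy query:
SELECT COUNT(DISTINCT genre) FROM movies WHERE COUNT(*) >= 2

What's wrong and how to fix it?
Bug: COUNT(*) cannot appear in WHERE; the per-group count doesn't exist yet

Fix: Use a subquery that GROUPs and filters with HAVING, then count its rows

Corrected query:
SELECT COUNT(*) FROM (SELECT genre FROM movies GROUP BY genre HAVING COUNT(*) >= 2)

Result:
COUNT(*)
--------
2       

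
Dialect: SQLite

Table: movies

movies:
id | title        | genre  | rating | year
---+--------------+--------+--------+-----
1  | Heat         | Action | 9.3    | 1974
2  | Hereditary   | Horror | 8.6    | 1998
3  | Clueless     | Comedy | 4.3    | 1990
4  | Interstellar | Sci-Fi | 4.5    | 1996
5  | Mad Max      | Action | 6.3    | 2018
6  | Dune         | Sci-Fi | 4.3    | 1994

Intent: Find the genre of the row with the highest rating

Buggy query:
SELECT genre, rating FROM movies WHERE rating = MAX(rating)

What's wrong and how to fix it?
Bug: MAX(rating) is an aggregate and cannot be used directly in WHERE

Fix: Use a subquery: WHERE rating = (SELECT MAX(rating) FROM movies)

Corrected query:
SELECT genre, rating FROM movies WHERE rating = (SELECT MAX(rating) FROM movies)

Result:
genre  | rating
-------+-------
Action | 9.3   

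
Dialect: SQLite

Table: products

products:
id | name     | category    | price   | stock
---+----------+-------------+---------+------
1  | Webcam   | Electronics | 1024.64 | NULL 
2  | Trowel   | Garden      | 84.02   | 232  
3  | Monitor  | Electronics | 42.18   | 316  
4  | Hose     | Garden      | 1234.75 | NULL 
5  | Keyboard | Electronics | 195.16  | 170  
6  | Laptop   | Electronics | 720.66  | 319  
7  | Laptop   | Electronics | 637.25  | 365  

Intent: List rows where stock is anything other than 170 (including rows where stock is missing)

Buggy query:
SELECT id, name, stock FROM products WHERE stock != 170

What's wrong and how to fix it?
Bug: Inequality against NULL is unknown, not true; rows with NULL are dropped

Fix: Add an explicit OR stock IS NULL to include the missing-value rows

Corrected query:
SELECT id, name, stock FROM products WHERE stock != 170 OR stock IS NULL

Result:
id | name    | stock
---+---------+------
1  | Webcam  | NULL 
2  | Trowel  | 232  
3  | Monitor | 316  
4  | Hose    | NULL 
6  | Laptop  | 319  
7  | Laptop  | 365  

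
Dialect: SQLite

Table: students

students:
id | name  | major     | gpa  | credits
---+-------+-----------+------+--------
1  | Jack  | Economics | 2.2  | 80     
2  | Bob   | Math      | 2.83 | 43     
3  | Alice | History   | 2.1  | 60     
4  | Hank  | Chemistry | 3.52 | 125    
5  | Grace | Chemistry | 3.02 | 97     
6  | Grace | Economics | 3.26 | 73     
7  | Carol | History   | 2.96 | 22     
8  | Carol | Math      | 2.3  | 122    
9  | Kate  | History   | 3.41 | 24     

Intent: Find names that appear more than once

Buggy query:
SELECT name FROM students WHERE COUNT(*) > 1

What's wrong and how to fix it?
Bug: COUNT(*) is an aggregate and cannot be used in WHERE

Fix: Group first, then use HAVING for the count condition

Corrected query:
SELECT name FROM students GROUP BY name HAVING COUNT(*) > 1

Result:
name 
-----
Carol
Grace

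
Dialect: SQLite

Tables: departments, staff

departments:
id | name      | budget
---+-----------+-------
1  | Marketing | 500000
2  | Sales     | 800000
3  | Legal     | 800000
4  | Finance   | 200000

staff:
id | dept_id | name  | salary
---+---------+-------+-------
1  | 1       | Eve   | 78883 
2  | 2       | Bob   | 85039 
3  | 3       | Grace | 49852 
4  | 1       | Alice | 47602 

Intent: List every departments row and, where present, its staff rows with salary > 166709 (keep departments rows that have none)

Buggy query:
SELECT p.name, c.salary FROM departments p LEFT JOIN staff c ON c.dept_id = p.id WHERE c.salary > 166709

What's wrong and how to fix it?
Bug: Filtering c.salary in WHERE discards the NULL rows produced by LEFT JOIN, turning it into an inner join

Fix: Put 'c.salary > 166709' in the JOIN's ON clause instead of WHERE

Corrected query:
SELECT p.name, c.salary FROM departments p LEFT JOIN staff c ON c.dept_id = p.id AND c.salary > 166709

Result:
name      | salary
----------+-------
Marketing | NULL  
Sales     | NULL  
Legal     | NULL  
Finance   | NULL  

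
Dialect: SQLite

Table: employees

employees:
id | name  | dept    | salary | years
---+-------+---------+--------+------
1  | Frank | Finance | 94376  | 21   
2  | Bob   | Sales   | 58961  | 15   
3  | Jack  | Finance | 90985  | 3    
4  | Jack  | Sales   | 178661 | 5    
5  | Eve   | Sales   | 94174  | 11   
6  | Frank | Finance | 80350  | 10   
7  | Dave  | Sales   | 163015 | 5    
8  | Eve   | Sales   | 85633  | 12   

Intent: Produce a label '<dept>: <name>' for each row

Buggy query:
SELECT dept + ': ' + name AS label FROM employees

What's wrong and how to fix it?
Bug: '+' is numeric addition; on text columns SQLite converts them to 0 instead of concatenating

Fix: Replace + with || to concatenate text

Corrected query:
SELECT dept || ': ' || name AS label FROM employees

Result:
label         
--------------
Finance: Frank
Sales: Bob    
Finance: Jack 
Sales: Jack   
Sales: Eve    
Finance: Frank
Sales: Dave   
Sales: Eve    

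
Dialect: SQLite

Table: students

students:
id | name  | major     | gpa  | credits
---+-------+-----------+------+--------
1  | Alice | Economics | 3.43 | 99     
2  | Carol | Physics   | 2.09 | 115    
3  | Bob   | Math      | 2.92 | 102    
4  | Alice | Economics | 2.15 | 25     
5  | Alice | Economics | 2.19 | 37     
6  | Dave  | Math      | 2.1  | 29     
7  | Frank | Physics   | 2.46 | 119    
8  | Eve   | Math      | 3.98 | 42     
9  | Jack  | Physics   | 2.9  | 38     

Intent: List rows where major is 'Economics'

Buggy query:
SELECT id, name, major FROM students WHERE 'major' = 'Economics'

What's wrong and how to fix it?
Bug: Single quotes denote string literals in SQL; the column name is being compared as a constant string

Fix: Reference the column as major without single quotes

Corrected query:
SELECT id, name, major FROM students WHERE major = 'Economics'

Result:
id | name  | major    
---+-------+----------
1  | Alice | Economics
4  | Alice | Economics
5  | Alice | Economics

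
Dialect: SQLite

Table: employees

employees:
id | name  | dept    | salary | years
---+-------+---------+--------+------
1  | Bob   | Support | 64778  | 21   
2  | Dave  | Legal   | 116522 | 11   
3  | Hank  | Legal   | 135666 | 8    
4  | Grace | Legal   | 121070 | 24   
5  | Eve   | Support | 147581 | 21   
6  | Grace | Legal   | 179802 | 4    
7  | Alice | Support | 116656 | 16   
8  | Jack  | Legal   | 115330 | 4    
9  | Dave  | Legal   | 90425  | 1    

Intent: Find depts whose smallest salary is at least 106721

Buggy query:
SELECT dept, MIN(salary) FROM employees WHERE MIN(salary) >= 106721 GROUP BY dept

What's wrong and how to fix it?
Bug: MIN() in WHERE is a misuse of aggregate

Fix: Use HAVING for the per-group MIN condition

Corrected query:
SELECT dept, MIN(salary) FROM employees GROUP BY dept HAVING MIN(salary) >= 106721

Result:
(no rows)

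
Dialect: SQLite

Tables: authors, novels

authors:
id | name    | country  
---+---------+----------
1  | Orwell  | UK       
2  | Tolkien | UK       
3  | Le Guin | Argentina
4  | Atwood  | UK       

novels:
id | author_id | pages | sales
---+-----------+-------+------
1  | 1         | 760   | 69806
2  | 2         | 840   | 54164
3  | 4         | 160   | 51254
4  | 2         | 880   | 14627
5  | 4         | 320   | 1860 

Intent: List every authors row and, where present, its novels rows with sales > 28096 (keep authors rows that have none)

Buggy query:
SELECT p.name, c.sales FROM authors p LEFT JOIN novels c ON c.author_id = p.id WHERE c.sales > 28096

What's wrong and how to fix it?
Bug: A WHERE condition on the right-hand table after LEFT JOIN drops unmatched parents

Fix: Put 'c.sales > 28096' in the JOIN's ON clause instead of WHERE

Corrected query:
SELECT p.name, c.sales FROM authors p LEFT JOIN novels c ON c.author_id = p.id AND c.sales > 28096

Result:
name    | sales
--------+------
Orwell  | 69806
Tolkien | 54164
Le Guin | NULL 
Atwood  | 51254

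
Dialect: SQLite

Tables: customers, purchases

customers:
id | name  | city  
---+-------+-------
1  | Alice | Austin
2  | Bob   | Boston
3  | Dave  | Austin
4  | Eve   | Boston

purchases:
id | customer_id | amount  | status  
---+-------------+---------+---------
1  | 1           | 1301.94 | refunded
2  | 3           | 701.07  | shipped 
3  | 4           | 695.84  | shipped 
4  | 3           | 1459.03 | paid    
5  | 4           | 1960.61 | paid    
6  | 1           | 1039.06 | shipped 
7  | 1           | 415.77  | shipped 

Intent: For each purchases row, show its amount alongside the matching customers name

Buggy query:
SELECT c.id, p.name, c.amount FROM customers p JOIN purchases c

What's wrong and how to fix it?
Bug: JOIN with no ON clause produces a cartesian product; every purchases row pairs with every customers row

Fix: Add ON c.customer_id = p.id to the JOIN

Corrected query:
SELECT c.id, p.name, c.amount FROM customers p JOIN purchases c ON c.customer_id = p.id

Result:
id | name  | amount 
---+-------+--------
1  | Alice | 1301.94
2  | Dave  | 701.07 
3  | Eve   | 695.84 
4  | Dave  | 1459.03
5  | Eve   | 1960.61
6  | Alice | 1039.06
7  | Alice | 415.77 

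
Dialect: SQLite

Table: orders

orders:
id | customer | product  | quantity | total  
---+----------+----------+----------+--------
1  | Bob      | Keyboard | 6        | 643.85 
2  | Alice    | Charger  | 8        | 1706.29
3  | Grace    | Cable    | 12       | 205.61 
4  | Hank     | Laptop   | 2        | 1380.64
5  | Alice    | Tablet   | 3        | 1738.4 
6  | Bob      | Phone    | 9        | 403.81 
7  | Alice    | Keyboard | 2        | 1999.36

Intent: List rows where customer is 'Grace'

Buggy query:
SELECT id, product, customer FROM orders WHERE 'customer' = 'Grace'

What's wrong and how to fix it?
Bug: 'customer' in single quotes is a string literal, not the column; the comparison is literal-vs-literal and never true

Fix: Reference the column as customer without single quotes

Corrected query:
SELECT id, product, customer FROM orders WHERE customer = 'Grace'

Result:
id | product | customer
---+---------+---------
3  | Cable   | Grace   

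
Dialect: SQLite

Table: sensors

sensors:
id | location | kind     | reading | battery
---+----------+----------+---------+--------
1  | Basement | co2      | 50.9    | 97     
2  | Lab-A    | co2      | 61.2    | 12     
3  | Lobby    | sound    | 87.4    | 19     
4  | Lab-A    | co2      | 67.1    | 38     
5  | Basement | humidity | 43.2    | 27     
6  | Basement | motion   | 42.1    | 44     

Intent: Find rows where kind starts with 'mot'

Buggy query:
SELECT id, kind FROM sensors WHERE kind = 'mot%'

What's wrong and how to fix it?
Bug: '=' compares the literal string including the % character; pattern matching needs LIKE

Fix: Use LIKE for wildcard pattern matching

Corrected query:
SELECT id, kind FROM sensors WHERE kind LIKE 'mot%'

Result:
id | kind  
---+-------
6  | motion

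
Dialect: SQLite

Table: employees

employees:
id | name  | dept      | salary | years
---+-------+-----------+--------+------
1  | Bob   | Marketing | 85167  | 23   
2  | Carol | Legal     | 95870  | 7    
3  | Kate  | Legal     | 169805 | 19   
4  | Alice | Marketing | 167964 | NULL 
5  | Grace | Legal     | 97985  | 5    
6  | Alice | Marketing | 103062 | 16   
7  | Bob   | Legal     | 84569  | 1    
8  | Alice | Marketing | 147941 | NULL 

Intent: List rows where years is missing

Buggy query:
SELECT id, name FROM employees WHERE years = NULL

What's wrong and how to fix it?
Bug: '= NULL' is always unknown in SQL three-valued logic, so no rows match

Fix: Replace '= NULL' with 'IS NULL'

Corrected query:
SELECT id, name FROM employees WHERE years IS NULL

Result:
id | name 
---+------
4  | Alice
8  | Alice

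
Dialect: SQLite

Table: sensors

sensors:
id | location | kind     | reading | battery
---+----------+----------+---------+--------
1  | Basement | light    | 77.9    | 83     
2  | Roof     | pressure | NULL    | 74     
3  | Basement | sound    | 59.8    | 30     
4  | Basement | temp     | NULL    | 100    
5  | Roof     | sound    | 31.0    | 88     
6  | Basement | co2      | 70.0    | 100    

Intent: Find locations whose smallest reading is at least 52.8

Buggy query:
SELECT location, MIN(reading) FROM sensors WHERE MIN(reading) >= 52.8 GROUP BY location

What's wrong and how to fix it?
Bug: MIN() in WHERE is a misuse of aggregate

Fix: Use HAVING for the per-group MIN condition

Corrected query:
SELECT location, MIN(reading) FROM sensors GROUP BY location HAVING MIN(reading) >= 52.8

Result:
location | MIN(reading)
---------+-------------
Basement | 59.8        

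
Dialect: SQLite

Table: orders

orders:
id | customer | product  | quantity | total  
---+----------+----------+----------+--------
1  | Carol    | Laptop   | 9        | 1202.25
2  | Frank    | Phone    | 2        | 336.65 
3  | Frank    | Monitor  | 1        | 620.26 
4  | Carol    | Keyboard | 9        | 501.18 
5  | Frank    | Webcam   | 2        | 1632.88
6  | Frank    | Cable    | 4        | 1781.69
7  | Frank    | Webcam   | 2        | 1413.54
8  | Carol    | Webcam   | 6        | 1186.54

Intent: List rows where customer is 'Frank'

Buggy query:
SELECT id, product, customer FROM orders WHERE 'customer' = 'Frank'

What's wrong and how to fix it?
Bug: Single quotes denote string literals in SQL; the column name is being compared as a constant string

Fix: Reference the column as customer without single quotes

Corrected query:
SELECT id, product, customer FROM orders WHERE customer = 'Frank'

Result:
id | product | customer
---+---------+---------
2  | Phone   | Frank   
3  | Monitor | Frank   
5  | Webcam  | Frank   
6  | Cable   | Frank   
7  | Webcam  | Frank   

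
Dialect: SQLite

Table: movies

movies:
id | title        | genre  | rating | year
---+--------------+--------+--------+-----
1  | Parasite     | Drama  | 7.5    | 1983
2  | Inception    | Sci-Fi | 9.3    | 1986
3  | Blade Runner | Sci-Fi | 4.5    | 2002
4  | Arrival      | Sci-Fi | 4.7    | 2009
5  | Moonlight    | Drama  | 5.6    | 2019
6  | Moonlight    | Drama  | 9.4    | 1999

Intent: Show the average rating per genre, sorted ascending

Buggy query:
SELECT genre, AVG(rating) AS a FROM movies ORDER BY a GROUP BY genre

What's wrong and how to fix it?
Bug: GROUP BY must precede ORDER BY

Fix: Reorder: SELECT … FROM … GROUP BY … ORDER BY …

Corrected query:
SELECT genre, AVG(rating) AS a FROM movies GROUP BY genre ORDER BY a

Result:
genre  | a       
-------+---------
Sci-Fi | 6.166667
Drama  | 7.5     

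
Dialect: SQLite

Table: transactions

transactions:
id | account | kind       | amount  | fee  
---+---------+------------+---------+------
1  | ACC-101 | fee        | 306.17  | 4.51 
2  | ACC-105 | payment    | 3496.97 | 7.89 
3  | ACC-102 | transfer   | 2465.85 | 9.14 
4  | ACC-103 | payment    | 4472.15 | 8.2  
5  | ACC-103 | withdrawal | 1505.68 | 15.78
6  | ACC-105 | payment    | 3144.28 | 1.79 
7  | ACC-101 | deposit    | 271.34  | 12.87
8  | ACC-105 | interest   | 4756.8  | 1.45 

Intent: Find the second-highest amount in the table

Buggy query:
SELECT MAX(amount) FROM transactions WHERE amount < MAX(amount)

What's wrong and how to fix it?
Bug: The inner MAX is an aggregate inside WHERE, which is not allowed

Fix: Put the inner MAX in a scalar subquery

Corrected query:
SELECT MAX(amount) FROM transactions WHERE amount < (SELECT MAX(amount) FROM transactions)

Result:
MAX(amount)
-----------
4472.15    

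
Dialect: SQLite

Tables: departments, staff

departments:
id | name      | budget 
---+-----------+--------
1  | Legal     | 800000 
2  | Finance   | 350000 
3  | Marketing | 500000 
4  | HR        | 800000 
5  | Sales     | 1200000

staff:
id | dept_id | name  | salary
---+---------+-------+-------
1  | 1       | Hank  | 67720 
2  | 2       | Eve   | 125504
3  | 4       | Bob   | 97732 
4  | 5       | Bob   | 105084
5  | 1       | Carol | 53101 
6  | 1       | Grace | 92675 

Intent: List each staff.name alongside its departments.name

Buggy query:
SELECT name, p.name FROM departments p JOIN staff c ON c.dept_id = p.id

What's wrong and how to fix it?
Bug: Both tables have a 'name' column; the unqualified reference is ambiguous

Fix: Prefix ambiguous columns with the table alias

Corrected query:
SELECT c.name, p.name FROM departments p JOIN staff c ON c.dept_id = p.id

Result:
name  | name   
------+--------
Hank  | Legal  
Eve   | Finance
Bob   | HR     
Bob   | Sales  
Carol | Legal  
Grace | Legal  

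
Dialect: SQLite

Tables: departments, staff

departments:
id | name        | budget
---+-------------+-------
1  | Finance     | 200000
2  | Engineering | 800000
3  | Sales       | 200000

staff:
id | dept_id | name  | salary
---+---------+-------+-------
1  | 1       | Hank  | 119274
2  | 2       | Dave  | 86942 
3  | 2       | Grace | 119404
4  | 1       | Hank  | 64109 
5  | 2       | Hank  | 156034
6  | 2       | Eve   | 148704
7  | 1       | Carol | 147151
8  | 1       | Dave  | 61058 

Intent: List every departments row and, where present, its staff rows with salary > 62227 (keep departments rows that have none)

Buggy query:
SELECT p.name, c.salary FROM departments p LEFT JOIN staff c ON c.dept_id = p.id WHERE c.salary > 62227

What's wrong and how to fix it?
Bug: Filtering c.salary in WHERE discards the NULL rows produced by LEFT JOIN, turning it into an inner join

Fix: Move the right-table condition into the ON clause so unmatched parents are kept

Corrected query:
SELECT p.name, c.salary FROM departments p LEFT JOIN staff c ON c.dept_id = p.id AND c.salary > 62227

Result:
name        | salary
------------+-------
Finance     | 64109 
Finance     | 119274
Finance     | 147151
Engineering | 86942 
Engineering | 119404
Engineering | 148704
Engineering | 156034
Sales       | NULL  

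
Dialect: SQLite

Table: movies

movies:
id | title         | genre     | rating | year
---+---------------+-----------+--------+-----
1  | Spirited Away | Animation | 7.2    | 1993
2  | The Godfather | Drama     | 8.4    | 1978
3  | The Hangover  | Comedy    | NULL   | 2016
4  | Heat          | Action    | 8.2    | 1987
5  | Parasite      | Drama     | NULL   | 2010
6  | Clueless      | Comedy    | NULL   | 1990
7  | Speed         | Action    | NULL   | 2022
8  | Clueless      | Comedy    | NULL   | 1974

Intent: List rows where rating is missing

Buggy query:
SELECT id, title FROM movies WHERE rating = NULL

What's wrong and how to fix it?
Bug: '= NULL' is always unknown in SQL three-valued logic, so no rows match

Fix: Use IS NULL to test for NULL

Corrected query:
SELECT id, title FROM movies WHERE rating IS NULL

Result:
id | title       
---+-------------
3  | The Hangover
5  | Parasite    
6  | Clueless    
7  | Speed       
8  | Clueless    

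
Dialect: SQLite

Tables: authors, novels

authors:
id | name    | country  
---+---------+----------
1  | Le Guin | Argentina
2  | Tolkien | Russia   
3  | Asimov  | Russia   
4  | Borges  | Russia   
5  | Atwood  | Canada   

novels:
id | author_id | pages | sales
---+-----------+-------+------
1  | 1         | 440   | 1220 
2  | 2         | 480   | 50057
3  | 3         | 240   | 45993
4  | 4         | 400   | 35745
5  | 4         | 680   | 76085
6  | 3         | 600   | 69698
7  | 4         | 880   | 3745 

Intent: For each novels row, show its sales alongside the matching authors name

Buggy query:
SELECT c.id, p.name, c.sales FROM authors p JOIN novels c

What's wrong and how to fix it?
Bug: Missing join condition: each novels row is matched to all authors rows instead of just its own

Fix: Specify the join condition linking the foreign key to the parent id

Corrected query:
SELECT c.id, p.name, c.sales FROM authors p JOIN novels c ON c.author_id = p.id

Result:
id | name    | sales
---+---------+------
1  | Le Guin | 1220 
2  | Tolkien | 50057
3  | Asimov  | 45993
4  | Borges  | 35745
5  | Borges  | 76085
6  | Asimov  | 69698
7  | Borges  | 3745 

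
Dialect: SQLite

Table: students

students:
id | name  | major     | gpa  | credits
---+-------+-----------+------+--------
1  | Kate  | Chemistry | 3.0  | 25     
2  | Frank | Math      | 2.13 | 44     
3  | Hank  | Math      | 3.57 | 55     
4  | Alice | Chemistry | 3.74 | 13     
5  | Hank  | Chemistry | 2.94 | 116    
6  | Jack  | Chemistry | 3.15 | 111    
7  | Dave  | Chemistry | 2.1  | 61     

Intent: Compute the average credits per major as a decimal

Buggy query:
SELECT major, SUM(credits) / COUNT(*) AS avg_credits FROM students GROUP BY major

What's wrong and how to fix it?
Bug: Both operands are integers, so '/' performs integer division and truncates

Fix: Cast one side to REAL so the division keeps the fractional part

Corrected query:
SELECT major, SUM(credits) * 1.0 / COUNT(*) AS avg_credits FROM students GROUP BY major

Result:
major     | avg_credits
----------+------------
Chemistry | 65.2       
Math      | 49.5       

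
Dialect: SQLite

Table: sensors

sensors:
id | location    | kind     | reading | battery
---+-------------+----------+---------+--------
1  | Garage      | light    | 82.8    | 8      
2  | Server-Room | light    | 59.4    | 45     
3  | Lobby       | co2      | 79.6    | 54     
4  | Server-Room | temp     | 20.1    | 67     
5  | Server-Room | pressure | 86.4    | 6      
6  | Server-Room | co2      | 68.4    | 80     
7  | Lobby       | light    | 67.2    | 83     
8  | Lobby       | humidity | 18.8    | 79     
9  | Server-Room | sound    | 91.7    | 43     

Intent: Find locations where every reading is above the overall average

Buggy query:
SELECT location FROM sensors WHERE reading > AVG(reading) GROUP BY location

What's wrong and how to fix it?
Bug: WHERE evaluates per row before aggregation, so AVG() is unavailable

Fix: Compute the overall average in a scalar subquery and compare each group's MIN against it in HAVING

Corrected query:
SELECT location FROM sensors GROUP BY location HAVING MIN(reading) > (SELECT AVG(reading) FROM sensors)

Result:
location
--------
Garage  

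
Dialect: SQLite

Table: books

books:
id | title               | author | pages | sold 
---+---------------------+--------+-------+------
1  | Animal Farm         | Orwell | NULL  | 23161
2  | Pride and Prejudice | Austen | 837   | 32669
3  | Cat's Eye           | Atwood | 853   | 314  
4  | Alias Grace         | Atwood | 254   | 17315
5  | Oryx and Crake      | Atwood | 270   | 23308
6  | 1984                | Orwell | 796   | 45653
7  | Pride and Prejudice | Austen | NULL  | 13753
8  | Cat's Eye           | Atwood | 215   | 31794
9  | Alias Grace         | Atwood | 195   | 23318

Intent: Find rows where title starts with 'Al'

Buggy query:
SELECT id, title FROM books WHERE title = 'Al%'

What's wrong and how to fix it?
Bug: '=' compares the literal string including the % character; pattern matching needs LIKE

Fix: Replace '=' with LIKE so 'Al%' is treated as a pattern

Corrected query:
SELECT id, title FROM books WHERE title LIKE 'Al%'

Result:
id | title      
---+------------
4  | Alias Grace
9  | Alias Grace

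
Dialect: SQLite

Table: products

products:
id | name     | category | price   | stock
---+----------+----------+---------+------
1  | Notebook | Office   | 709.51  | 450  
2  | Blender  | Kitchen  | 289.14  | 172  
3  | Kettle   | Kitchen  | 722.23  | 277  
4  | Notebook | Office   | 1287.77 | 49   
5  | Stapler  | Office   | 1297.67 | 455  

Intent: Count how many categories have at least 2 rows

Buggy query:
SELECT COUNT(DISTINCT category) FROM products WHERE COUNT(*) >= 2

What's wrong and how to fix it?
Bug: COUNT(*) cannot appear in WHERE; the per-group count doesn't exist yet

Fix: Group first with HAVING COUNT(*) >= 2, then COUNT the resulting groups

Corrected query:
SELECT COUNT(*) FROM (SELECT category FROM products GROUP BY category HAVING COUNT(*) >= 2)

Result:
COUNT(*)
--------
2       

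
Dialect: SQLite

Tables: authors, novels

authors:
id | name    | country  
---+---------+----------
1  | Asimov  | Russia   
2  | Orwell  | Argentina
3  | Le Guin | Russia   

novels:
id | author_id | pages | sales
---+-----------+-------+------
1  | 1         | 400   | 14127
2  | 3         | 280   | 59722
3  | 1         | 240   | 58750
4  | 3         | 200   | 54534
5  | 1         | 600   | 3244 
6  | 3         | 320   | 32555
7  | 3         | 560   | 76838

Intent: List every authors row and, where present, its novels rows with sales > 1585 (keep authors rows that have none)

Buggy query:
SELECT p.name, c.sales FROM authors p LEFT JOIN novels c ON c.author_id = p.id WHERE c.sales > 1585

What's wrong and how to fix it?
Bug: Filtering c.sales in WHERE discards the NULL rows produced by LEFT JOIN, turning it into an inner join

Fix: Put 'c.sales > 1585' in the JOIN's ON clause instead of WHERE

Corrected query:
SELECT p.name, c.sales FROM authors p LEFT JOIN novels c ON c.author_id = p.id AND c.sales > 1585

Result:
name    | sales
--------+------
Asimov  | 3244 
Asimov  | 14127
Asimov  | 58750
Orwell  | NULL 
Le Guin | 32555
Le Guin | 54534
Le Guin | 59722
Le Guin | 76838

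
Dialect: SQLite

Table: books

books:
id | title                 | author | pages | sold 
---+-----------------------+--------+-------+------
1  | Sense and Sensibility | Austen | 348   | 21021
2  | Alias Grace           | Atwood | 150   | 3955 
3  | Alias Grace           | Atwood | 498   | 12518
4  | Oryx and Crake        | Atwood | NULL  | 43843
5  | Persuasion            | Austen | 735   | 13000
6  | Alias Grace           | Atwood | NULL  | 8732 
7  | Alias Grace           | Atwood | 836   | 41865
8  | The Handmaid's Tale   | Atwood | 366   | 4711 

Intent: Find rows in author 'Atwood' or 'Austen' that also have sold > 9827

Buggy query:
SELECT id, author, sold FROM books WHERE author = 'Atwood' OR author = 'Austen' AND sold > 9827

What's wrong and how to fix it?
Bug: AND binds tighter than OR, so this parses as author = 'Atwood' OR (author = 'Austen' AND sold > 9827)

Fix: Add parentheses around the OR so the AND applies to both alternatives

Corrected query:
SELECT id, author, sold FROM books WHERE (author = 'Atwood' OR author = 'Austen') AND sold > 9827

Result:
id | author | sold 
---+--------+------
1  | Austen | 21021
3  | Atwood | 12518
4  | Atwood | 43843
5  | Austen | 13000
7  | Atwood | 41865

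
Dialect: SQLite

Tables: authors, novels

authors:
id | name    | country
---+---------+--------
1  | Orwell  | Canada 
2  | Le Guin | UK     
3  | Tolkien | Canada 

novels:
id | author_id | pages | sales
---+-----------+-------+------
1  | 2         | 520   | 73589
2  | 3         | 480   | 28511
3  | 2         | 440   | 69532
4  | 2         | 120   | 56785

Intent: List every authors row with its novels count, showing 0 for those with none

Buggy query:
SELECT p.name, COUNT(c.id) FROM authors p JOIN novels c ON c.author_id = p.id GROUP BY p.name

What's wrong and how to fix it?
Bug: INNER JOIN drops authors rows that have no matching novels rows

Fix: Use LEFT JOIN so parents without children still appear (COUNT(c.id) gives 0)

Corrected query:
SELECT p.name, COUNT(c.id) FROM authors p LEFT JOIN novels c ON c.author_id = p.id GROUP BY p.name

Result:
name    | COUNT(c.id)
--------+------------
Le Guin | 3          
Orwell  | 0          
Tolkien | 1          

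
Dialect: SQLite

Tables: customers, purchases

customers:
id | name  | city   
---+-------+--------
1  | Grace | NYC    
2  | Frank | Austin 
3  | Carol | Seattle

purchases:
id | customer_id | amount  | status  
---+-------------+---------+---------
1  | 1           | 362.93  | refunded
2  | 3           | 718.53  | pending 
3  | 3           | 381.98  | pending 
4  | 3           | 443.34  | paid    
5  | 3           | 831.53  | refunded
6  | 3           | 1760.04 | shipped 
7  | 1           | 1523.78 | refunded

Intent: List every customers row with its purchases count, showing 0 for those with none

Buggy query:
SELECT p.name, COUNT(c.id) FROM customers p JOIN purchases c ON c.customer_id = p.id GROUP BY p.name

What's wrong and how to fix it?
Bug: INNER JOIN drops customers rows that have no matching purchases rows

Fix: Switch to LEFT JOIN to retain unmatched parent rows

Corrected query:
SELECT p.name, COUNT(c.id) FROM customers p LEFT JOIN purchases c ON c.customer_id = p.id GROUP BY p.name

Result:
name  | COUNT(c.id)
------+------------
Carol | 5          
Frank | 0          
Grace | 2          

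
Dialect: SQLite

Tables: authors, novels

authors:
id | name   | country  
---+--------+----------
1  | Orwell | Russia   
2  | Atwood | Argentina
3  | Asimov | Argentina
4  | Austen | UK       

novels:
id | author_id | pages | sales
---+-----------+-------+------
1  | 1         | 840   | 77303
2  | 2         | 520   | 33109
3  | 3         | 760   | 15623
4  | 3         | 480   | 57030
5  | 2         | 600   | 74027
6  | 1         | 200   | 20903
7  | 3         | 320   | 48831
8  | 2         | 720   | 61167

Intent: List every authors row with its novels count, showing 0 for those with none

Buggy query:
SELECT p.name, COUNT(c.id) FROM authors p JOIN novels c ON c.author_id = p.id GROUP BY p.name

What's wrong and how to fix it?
Bug: An inner join excludes parents with zero children

Fix: Use LEFT JOIN so parents without children still appear (COUNT(c.id) gives 0)

Corrected query:
SELECT p.name, COUNT(c.id) FROM authors p LEFT JOIN novels c ON c.author_id = p.id GROUP BY p.name

Result:
name   | COUNT(c.id)
-------+------------
Asimov | 3          
Atwood | 3          
Austen | 0          
Orwell | 2          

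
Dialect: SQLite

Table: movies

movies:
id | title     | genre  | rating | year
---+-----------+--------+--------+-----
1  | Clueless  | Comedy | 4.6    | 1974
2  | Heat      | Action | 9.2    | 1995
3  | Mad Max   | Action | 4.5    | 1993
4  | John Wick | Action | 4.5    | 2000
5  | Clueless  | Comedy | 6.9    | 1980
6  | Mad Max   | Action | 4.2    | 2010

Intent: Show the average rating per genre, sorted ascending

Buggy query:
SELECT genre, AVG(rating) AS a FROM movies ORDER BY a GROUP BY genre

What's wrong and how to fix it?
Bug: GROUP BY must precede ORDER BY

Fix: Move ORDER BY to the end, after GROUP BY

Corrected query:
SELECT genre, AVG(rating) AS a FROM movies GROUP BY genre ORDER BY a

Result:
genre  | a   
-------+-----
Action | 5.6 
Comedy | 5.75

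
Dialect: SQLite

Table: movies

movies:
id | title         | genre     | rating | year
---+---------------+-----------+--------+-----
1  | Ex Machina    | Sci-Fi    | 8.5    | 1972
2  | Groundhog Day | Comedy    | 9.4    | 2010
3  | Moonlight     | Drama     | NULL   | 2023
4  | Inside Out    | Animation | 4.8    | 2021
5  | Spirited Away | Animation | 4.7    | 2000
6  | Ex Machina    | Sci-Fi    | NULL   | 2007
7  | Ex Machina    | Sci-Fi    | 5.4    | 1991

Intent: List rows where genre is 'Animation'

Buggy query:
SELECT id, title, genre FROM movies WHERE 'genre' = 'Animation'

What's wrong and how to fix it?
Bug: 'genre' in single quotes is a string literal, not the column; the comparison is literal-vs-literal and never true

Fix: Remove the quotes around the column name (or use double quotes for an identifier)

Corrected query:
SELECT id, title, genre FROM movies WHERE genre = 'Animation'

Result:
id | title         | genre    
---+---------------+----------
4  | Inside Out    | Animation
5  | Spirited Away | Animation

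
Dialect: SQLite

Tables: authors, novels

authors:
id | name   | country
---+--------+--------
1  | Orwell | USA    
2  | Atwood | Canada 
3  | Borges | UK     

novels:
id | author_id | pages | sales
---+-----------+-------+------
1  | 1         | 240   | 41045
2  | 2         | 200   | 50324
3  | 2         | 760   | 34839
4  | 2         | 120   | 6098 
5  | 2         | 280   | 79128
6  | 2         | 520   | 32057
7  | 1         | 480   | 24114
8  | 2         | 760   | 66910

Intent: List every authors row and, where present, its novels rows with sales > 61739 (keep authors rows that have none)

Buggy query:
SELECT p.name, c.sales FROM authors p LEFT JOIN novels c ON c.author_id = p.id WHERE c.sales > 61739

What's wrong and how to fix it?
Bug: Filtering c.sales in WHERE discards the NULL rows produced by LEFT JOIN, turning it into an inner join

Fix: Move the right-table condition into the ON clause so unmatched parents are kept

Corrected query:
SELECT p.name, c.sales FROM authors p LEFT JOIN novels c ON c.author_id = p.id AND c.sales > 61739

Result:
name   | sales
-------+------
Orwell | NULL 
Atwood | 66910
Atwood | 79128
Borges | NULL 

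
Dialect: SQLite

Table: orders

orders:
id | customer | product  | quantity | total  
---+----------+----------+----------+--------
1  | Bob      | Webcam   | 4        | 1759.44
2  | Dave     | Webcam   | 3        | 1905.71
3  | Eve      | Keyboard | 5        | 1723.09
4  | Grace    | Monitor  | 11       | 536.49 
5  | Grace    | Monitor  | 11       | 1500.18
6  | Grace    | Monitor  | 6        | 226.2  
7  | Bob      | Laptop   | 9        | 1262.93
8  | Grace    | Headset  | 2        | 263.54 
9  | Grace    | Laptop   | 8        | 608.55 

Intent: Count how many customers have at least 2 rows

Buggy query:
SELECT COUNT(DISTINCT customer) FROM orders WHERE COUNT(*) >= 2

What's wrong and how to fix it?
Bug: WHERE filters individual rows, not groups, so a group-level COUNT is invalid there

Fix: Group first with HAVING COUNT(*) >= 2, then COUNT the resulting groups

Corrected query:
SELECT COUNT(*) FROM (SELECT customer FROM orders GROUP BY customer HAVING COUNT(*) >= 2)

Result:
COUNT(*)
--------
2       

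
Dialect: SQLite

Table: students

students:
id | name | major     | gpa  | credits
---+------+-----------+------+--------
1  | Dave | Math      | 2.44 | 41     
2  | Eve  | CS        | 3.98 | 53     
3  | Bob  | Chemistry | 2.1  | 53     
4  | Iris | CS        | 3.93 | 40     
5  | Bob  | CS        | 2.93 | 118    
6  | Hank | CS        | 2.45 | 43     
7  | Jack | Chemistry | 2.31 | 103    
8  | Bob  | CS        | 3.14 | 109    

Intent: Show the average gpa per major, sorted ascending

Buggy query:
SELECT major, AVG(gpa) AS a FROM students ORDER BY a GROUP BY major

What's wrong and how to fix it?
Bug: GROUP BY must precede ORDER BY

Fix: Move ORDER BY to the end, after GROUP BY

Corrected query:
SELECT major, AVG(gpa) AS a FROM students GROUP BY major ORDER BY a

Result:
major     | a    
----------+------
Chemistry | 2.205
Math      | 2.44 
CS        | 3.286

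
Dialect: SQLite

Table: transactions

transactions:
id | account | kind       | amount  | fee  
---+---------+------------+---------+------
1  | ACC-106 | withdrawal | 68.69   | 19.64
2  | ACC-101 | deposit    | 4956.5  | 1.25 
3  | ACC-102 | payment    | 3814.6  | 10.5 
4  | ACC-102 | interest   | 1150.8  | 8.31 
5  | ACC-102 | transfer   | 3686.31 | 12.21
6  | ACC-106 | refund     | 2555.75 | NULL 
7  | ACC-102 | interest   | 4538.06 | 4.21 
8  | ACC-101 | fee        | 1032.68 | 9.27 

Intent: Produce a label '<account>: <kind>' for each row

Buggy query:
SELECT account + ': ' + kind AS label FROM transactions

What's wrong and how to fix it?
Bug: SQLite uses || for string concatenation; + coerces text to numbers (yielding 0)

Fix: Use the || operator for string concatenation

Corrected query:
SELECT account || ': ' || kind AS label FROM transactions

Result:
label              
-------------------
ACC-106: withdrawal
ACC-101: deposit   
ACC-102: payment   
ACC-102: interest  
ACC-102: transfer  
ACC-106: refund    
ACC-102: interest  
ACC-101: fee       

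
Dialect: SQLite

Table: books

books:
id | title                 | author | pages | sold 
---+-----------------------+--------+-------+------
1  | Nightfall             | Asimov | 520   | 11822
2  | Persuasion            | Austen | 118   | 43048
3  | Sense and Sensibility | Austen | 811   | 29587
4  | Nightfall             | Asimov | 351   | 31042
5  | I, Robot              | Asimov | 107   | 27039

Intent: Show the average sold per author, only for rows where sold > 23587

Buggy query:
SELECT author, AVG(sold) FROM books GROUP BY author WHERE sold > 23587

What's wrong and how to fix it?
Bug: Row-level WHERE must come before GROUP BY in the clause order

Fix: Move the WHERE clause before GROUP BY

Corrected query:
SELECT author, AVG(sold) FROM books WHERE sold > 23587 GROUP BY author

Result:
author | AVG(sold)
-------+----------
Asimov | 29040.5  
Austen | 36317.5  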